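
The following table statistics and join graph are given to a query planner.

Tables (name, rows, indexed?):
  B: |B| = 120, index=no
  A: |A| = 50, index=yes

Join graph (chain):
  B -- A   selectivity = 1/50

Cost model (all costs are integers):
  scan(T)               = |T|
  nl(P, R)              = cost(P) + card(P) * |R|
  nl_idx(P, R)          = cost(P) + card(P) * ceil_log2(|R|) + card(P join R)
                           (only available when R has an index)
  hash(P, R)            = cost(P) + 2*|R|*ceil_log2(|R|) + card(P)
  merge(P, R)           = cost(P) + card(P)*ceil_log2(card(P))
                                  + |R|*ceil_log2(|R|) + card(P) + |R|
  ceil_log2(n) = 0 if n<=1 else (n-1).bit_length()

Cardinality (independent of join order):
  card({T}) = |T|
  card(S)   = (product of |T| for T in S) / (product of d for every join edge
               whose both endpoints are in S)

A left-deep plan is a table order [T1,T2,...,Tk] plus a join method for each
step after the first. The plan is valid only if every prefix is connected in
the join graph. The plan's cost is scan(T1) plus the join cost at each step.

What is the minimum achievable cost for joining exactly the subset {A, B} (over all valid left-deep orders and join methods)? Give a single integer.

840

Selinger DP over subsets of {A,B}:
  {B}: scan cost=120, card=120
  {A}: scan cost=50, card=50
  {AB}: card=120; try (A,hash)→840, (A,nl_idx)→960, (B,merge)→1360, (A,merge)→1430, (B,hash)→1780, (B,nl)→6050 …(+1); best=840 via (A,hash)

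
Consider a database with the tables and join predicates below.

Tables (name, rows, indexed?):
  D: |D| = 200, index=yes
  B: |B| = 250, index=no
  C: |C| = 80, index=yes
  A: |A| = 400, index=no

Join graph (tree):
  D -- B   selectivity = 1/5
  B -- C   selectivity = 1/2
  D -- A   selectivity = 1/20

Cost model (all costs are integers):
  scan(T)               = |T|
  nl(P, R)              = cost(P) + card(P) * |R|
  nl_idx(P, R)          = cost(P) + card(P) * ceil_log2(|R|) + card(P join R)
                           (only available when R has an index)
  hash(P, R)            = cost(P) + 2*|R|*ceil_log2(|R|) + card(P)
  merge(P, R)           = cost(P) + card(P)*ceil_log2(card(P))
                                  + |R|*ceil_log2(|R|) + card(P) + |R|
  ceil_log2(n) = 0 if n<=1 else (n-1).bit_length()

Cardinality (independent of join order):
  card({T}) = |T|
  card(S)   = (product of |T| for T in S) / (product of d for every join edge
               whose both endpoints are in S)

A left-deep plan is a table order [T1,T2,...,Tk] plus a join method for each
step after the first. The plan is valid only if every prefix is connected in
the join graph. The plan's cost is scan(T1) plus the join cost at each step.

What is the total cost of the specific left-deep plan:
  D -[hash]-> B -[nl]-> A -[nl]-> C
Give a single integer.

step 1: scan D: cost=200, card=200
step 2: join B via hash
    card(P join B) = 200*250/(5) = 10000
    cost = 200 + 2*250*8 + 200 = 4400
step 3: join A via nl
    card(P join A) = 10000*400/(20) = 200000
    cost = 4400 + 10000*400 = 4004400
step 4: join C via nl
    card(P join C) = 200000*80/(2) = 8000000
    cost = 4004400 + 200000*80 = 20004400

20004400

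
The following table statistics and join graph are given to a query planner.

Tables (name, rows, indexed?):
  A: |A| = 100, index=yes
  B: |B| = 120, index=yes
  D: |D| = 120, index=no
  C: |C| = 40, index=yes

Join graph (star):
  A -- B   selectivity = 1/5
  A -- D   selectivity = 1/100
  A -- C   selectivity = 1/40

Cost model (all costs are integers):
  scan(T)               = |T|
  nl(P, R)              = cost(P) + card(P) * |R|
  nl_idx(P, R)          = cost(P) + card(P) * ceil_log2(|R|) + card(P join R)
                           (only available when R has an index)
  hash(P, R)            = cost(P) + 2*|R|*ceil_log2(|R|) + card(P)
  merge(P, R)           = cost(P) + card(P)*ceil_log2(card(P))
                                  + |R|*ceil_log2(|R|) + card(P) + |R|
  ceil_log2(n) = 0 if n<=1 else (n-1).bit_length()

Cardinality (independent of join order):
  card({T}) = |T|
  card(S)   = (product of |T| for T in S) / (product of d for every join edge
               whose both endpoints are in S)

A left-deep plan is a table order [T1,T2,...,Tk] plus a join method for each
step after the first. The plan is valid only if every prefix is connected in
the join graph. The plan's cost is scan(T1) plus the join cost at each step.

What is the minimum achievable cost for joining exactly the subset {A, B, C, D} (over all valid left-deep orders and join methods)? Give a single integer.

Selinger DP over subsets of {A,B,C,D}:
  {A}: scan cost=100, card=100
  {B}: scan cost=120, card=120
  {D}: scan cost=120, card=120
  {C}: scan cost=40, card=40
  {AB}: card=2400; try (A,hash)→1640, (B,merge)→1860, (B,hash)→1880, (A,merge)→1880, (B,nl_idx)→3200, (A,nl_idx)→3360 …(+2); best=1640 via (A,hash)
  {AD}: card=120; try (A,nl_idx)→1080, (A,hash)→1640, (D,merge)→1860, (D,hash)→1880, (A,merge)→1880, (D,nl)→12100 …(+1); best=1080 via (A,nl_idx)
  {AC}: card=100; try (A,nl_idx)→420, (C,hash)→680, (C,nl_idx)→800, (A,merge)→1120, (C,merge)→1180, (A,hash)→1480 …(+2); best=420 via (A,nl_idx)
  {ABD}: card=2880; try (B,hash)→2880, (B,merge)→3000, (B,nl_idx)→4800, (D,hash)→5720, (B,nl)→15480, (D,merge)→33800 …(+1); best=2880 via (B,hash)
  {ABC}: card=2400; try (B,merge)→2180, (B,hash)→2200, (B,nl_idx)→3520, (C,hash)→4520, (B,nl)→12420, (C,nl_idx)→18440 …(+2); best=2180 via (B,merge)
  {ACD}: card=120; try (C,hash)→1680, (C,nl_idx)→1920, (D,merge)→2180, (D,hash)→2200, (C,merge)→2320, (C,nl)→5880 …(+1); best=1680 via (C,hash)
  {ABCD}: card=2880; try (B,hash)→3480, (B,merge)→3600, (B,nl_idx)→5400, (C,hash)→6240, (D,hash)→6260, (B,nl)→16080 …(+5); best=3480 via (B,hash)

3480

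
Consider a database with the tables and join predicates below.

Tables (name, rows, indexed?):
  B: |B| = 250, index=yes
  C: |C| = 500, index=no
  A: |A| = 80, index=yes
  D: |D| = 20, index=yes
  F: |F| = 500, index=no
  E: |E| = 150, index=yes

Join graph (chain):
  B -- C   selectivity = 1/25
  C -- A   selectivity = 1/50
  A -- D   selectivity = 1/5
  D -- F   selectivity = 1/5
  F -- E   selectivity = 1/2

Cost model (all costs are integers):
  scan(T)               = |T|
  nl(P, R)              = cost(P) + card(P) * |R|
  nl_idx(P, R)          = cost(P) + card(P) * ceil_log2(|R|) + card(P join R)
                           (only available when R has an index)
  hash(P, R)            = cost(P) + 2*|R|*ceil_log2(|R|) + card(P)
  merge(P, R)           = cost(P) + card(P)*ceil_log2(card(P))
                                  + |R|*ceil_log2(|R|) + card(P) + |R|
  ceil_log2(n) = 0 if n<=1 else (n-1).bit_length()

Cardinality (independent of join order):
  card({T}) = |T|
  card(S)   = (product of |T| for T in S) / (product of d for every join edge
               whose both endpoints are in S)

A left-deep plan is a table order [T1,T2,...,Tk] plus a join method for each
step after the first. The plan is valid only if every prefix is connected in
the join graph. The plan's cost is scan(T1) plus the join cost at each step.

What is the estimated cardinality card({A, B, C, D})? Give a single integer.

32000

Tables in S: A(80), B(250), C(500), D(20)
Edges inside S: B-C(d=25), C-A(d=50), A-D(d=5)
numerator = 80 * 250 * 500 * 20 = 200000000
denominator = 25 * 50 * 5 = 6250
card(S) = 200000000 / 6250 = 32000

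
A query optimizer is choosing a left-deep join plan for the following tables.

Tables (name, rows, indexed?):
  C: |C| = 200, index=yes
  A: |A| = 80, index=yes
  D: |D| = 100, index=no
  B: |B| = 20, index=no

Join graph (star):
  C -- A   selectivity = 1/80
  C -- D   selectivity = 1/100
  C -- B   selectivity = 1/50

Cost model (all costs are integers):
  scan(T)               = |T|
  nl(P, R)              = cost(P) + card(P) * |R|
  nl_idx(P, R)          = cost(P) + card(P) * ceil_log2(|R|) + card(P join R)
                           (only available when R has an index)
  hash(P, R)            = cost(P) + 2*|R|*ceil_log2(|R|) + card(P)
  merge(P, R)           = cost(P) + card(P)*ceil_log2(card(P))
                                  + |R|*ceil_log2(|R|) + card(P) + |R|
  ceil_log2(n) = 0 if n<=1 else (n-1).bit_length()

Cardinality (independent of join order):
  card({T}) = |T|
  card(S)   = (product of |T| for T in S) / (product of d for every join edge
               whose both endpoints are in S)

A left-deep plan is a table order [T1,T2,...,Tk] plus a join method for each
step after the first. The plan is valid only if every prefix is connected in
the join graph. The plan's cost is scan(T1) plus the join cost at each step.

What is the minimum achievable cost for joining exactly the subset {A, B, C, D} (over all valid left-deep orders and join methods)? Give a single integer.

2140

Selinger DP over subsets of {A,B,C,D}:
  {C}: scan cost=200, card=200
  {A}: scan cost=80, card=80
  {D}: scan cost=100, card=100
  {B}: scan cost=20, card=20
  {AC}: card=200; try (C,nl_idx)→920, (A,hash)→1520, (A,nl_idx)→1800, (C,merge)→2520, (A,merge)→2640, (C,hash)→3360 …(+2); best=920 via (C,nl_idx)
  {CD}: card=200; try (C,nl_idx)→1100, (D,hash)→1800, (C,merge)→2700, (D,merge)→2800, (C,hash)→3400, (C,nl)→20100 …(+1); best=1100 via (C,nl_idx)
  {BC}: card=80; try (C,nl_idx)→260, (B,hash)→600, (C,merge)→1940, (B,merge)→2120, (C,hash)→3240, (C,nl)→4020 …(+1); best=260 via (C,nl_idx)
  {ACD}: card=200; try (A,hash)→2420, (D,hash)→2520, (A,nl_idx)→2700, (D,merge)→3520, (A,merge)→3540, (A,nl)→17100 …(+1); best=2420 via (A,hash)
  {ABC}: card=80; try (A,nl_idx)→900, (B,hash)→1320, (A,hash)→1460, (A,merge)→1540, (B,merge)→2840, (B,nl)→4920 …(+1); best=900 via (A,nl_idx)
  {BCD}: card=80; try (B,hash)→1500, (D,merge)→1700, (D,hash)→1740, (B,merge)→3020, (B,nl)→5100, (D,nl)→8260; best=1500 via (B,hash)
  {ABCD}: card=80; try (A,nl_idx)→2140, (D,merge)→2340, (D,hash)→2380, (A,hash)→2700, (A,merge)→2780, (B,hash)→2820 …(+4); best=2140 via (A,nl_idx)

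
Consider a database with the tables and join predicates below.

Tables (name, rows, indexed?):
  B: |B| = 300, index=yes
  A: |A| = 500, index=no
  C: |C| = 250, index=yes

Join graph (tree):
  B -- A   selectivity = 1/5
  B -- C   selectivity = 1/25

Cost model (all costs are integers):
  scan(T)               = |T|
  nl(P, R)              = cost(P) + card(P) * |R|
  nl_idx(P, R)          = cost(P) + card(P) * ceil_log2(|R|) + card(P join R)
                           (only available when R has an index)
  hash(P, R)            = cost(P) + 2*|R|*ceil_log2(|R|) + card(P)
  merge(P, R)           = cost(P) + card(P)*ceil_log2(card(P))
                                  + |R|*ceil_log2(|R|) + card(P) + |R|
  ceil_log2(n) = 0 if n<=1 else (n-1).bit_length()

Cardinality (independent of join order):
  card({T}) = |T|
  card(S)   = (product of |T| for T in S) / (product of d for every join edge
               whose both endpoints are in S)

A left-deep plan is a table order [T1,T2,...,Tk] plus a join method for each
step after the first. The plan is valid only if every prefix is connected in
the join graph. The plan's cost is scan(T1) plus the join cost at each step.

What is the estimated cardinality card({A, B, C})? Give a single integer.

300000

Tables in S: A(500), B(300), C(250)
Edges inside S: B-A(d=5), B-C(d=25)
numerator = 500 * 300 * 250 = 37500000
denominator = 5 * 25 = 125
card(S) = 37500000 / 125 = 300000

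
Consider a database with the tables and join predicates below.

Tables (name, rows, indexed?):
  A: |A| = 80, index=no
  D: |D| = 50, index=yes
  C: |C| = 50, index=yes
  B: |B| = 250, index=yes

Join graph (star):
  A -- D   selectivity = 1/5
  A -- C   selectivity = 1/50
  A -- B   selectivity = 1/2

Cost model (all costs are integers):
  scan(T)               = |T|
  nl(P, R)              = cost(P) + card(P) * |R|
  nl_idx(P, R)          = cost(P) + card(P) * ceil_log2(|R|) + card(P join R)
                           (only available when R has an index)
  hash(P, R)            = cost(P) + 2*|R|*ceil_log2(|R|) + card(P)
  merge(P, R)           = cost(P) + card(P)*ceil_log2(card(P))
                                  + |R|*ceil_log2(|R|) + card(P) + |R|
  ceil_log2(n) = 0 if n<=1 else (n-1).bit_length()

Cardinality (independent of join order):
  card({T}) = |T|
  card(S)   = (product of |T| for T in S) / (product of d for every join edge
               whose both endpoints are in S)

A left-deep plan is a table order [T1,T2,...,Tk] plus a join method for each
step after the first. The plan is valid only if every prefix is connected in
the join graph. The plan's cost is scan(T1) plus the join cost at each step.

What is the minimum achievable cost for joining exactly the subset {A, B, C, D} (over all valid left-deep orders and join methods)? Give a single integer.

6120

Selinger DP over subsets of {A,B,C,D}:
  {A}: scan cost=80, card=80
  {D}: scan cost=50, card=50
  {C}: scan cost=50, card=50
  {B}: scan cost=250, card=250
  {AD}: card=800; try (D,hash)→760, (A,merge)→1040, (D,merge)→1070, (A,hash)→1220, (D,nl_idx)→1360, (A,nl)→4050 …(+1); best=760 via (D,hash)
  {AC}: card=80; try (C,nl_idx)→640, (C,hash)→760, (A,merge)→1040, (C,merge)→1070, (A,hash)→1220, (A,nl)→4050 …(+1); best=640 via (C,nl_idx)
  {AB}: card=10000; try (A,hash)→1620, (B,merge)→2970, (A,merge)→3140, (B,hash)→4160, (B,nl_idx)→10720, (B,nl)→20080 …(+1); best=1620 via (A,hash)
  {ACD}: card=800; try (D,hash)→1320, (D,merge)→1630, (D,nl_idx)→1920, (C,hash)→2160, (D,nl)→4640, (C,nl_idx)→6360 …(+2); best=1320 via (D,hash)
  {ABD}: card=100000; try (B,hash)→5560, (B,merge)→11810, (D,hash)→12220, (B,nl_idx)→107160, (D,merge)→151970, (D,nl_idx)→161620 …(+2); best=5560 via (B,hash)
  {ABC}: card=10000; try (B,merge)→3530, (B,hash)→4720, (B,nl_idx)→11280, (C,hash)→12220, (B,nl)→20640, (C,nl_idx)→71620 …(+2); best=3530 via (B,merge)
  {ABCD}: card=100000; try (B,hash)→6120, (B,merge)→12370, (D,hash)→14130, (C,hash)→106160, (B,nl_idx)→107720, (D,merge)→153880 …(+6); best=6120 via (B,hash)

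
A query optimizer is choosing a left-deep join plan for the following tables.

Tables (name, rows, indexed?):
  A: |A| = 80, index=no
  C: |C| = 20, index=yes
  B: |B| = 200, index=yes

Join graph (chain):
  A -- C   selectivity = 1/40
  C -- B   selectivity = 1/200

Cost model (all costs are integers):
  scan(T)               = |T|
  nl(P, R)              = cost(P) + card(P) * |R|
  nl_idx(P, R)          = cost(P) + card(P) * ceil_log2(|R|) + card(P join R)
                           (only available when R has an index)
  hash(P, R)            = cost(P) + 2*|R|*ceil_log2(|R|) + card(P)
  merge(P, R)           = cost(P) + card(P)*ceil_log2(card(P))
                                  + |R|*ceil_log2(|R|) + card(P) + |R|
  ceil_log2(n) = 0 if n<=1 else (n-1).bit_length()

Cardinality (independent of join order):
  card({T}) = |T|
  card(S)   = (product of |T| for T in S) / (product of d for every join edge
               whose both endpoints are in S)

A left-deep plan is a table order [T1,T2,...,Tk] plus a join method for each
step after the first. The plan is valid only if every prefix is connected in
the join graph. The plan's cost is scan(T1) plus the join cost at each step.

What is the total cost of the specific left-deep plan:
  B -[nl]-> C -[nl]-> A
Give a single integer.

5800

step 1: scan B: cost=200, card=200
step 2: join C via nl
    card(P join C) = 200*20/(200) = 20
    cost = 200 + 200*20 = 4200
step 3: join A via nl
    card(P join A) = 20*80/(40) = 40
    cost = 4200 + 20*80 = 5800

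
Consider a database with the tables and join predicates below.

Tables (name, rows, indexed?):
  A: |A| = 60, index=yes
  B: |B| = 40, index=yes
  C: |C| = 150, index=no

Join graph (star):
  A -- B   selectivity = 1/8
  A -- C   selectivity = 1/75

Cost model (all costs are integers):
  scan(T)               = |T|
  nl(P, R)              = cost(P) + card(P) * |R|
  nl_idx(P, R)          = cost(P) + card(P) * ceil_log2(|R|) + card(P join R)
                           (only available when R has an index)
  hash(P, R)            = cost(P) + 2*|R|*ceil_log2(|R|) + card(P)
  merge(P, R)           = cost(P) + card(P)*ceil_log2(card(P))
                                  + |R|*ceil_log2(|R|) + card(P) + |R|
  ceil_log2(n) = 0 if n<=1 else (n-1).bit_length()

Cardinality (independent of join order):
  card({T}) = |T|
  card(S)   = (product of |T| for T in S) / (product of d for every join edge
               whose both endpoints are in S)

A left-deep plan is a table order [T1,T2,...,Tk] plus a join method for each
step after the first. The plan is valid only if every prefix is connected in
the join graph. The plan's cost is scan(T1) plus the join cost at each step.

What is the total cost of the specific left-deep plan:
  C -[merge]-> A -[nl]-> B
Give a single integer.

step 1: scan C: cost=150, card=150
step 2: join A via merge
    card(P join A) = 150*60/(75) = 120
    cost = 150 + 150*8 + 60*6 + 150 + 60 = 1920
step 3: join B via nl
    card(P join B) = 120*40/(8) = 600
    cost = 1920 + 120*40 = 6720

6720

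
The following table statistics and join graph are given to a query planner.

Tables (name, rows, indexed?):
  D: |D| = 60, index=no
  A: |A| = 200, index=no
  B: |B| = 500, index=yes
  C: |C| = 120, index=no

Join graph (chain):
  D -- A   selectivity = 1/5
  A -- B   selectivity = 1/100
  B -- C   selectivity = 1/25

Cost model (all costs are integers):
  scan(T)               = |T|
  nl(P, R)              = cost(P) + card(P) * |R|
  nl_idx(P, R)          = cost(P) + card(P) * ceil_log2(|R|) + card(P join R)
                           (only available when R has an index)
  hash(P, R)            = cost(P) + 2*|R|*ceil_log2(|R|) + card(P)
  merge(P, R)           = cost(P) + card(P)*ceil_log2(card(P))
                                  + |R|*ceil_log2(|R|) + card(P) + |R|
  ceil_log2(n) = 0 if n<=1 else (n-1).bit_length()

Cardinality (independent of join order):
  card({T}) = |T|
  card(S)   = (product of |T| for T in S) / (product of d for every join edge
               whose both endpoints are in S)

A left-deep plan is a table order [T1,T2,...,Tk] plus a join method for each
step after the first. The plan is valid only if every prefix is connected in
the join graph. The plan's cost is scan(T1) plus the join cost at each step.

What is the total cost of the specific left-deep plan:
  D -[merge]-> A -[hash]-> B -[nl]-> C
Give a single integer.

step 1: scan D: cost=60, card=60
step 2: join A via merge
    card(P join A) = 60*200/(5) = 2400
    cost = 60 + 60*6 + 200*8 + 60 + 200 = 2280
step 3: join B via hash
    card(P join B) = 2400*500/(100) = 12000
    cost = 2280 + 2*500*9 + 2400 = 13680
step 4: join C via nl
    card(P join C) = 12000*120/(25) = 57600
    cost = 13680 + 12000*120 = 1453680

1453680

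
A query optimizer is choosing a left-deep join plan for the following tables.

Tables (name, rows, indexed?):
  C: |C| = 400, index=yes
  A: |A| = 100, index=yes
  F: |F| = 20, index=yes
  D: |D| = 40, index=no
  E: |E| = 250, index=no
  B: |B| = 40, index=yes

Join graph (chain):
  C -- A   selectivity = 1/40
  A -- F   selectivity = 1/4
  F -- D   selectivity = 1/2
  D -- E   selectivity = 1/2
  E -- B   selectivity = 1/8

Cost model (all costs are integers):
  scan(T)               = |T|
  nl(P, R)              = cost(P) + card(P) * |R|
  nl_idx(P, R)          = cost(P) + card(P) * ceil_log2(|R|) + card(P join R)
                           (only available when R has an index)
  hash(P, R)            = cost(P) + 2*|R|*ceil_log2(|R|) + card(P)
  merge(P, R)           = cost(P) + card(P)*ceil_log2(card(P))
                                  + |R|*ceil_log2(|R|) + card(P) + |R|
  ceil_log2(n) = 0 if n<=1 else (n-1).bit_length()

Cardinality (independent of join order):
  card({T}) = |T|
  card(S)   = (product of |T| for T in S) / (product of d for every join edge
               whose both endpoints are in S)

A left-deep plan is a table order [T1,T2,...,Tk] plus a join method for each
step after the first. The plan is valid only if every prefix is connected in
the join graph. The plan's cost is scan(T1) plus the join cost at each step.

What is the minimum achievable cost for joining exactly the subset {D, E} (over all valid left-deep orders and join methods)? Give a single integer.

980

Selinger DP over subsets of {D,E}:
  {D}: scan cost=40, card=40
  {E}: scan cost=250, card=250
  {DE}: card=5000; try (D,hash)→980, (E,merge)→2570, (D,merge)→2780, (E,hash)→4080, (E,nl)→10040, (D,nl)→10250; best=980 via (D,hash)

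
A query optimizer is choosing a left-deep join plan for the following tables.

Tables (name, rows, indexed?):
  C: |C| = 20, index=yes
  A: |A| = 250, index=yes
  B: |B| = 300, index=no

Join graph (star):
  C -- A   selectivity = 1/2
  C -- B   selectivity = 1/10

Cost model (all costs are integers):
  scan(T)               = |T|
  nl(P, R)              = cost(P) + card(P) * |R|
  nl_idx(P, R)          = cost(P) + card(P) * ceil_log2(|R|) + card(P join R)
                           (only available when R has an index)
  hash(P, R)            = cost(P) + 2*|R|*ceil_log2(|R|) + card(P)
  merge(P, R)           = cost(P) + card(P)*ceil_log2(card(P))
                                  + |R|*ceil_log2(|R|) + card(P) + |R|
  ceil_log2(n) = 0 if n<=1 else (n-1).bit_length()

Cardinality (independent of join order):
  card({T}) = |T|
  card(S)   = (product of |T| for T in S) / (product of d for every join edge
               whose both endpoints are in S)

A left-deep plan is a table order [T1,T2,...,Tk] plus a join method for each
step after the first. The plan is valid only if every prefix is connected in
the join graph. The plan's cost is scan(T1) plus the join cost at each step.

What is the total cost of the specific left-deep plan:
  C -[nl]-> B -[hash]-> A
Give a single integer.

step 1: scan C: cost=20, card=20
step 2: join B via nl
    card(P join B) = 20*300/(10) = 600
    cost = 20 + 20*300 = 6020
step 3: join A via hash
    card(P join A) = 600*250/(2) = 75000
    cost = 6020 + 2*250*8 + 600 = 10620

10620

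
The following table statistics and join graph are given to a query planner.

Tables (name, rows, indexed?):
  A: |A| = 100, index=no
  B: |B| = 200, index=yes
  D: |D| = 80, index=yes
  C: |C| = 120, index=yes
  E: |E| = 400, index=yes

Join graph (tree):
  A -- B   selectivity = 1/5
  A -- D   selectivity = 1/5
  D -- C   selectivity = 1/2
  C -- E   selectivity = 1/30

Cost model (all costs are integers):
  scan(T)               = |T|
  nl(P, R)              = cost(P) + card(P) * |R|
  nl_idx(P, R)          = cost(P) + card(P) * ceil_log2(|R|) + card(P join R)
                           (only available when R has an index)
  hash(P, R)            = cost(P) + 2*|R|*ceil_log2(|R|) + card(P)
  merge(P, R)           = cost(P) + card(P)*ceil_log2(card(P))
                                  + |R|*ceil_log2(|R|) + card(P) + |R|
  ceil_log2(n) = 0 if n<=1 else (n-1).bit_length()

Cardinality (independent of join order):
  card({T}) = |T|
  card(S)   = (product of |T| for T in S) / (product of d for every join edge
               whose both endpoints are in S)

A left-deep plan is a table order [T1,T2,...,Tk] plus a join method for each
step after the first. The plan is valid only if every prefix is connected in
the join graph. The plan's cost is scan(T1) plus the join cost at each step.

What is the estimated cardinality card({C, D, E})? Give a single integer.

64000

Tables in S: C(120), D(80), E(400)
Edges inside S: D-C(d=2), C-E(d=30)
numerator = 120 * 80 * 400 = 3840000
denominator = 2 * 30 = 60
card(S) = 3840000 / 60 = 64000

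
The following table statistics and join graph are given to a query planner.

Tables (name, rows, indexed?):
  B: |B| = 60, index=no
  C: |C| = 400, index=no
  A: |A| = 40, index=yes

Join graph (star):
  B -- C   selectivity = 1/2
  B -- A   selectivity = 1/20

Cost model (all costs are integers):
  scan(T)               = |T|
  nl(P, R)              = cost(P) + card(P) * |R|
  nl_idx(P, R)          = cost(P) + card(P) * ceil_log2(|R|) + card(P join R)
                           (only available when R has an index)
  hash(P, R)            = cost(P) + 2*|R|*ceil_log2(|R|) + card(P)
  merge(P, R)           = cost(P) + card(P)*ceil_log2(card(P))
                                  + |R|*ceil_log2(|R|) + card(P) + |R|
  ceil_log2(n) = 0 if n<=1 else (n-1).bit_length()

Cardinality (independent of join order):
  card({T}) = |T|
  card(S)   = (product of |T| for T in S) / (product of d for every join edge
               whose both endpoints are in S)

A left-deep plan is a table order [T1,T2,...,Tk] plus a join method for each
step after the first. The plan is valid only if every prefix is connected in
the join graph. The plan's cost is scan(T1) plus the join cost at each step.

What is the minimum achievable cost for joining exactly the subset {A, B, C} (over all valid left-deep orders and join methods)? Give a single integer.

5500

Selinger DP over subsets of {A,B,C}:
  {B}: scan cost=60, card=60
  {C}: scan cost=400, card=400
  {A}: scan cost=40, card=40
  {BC}: card=12000; try (B,hash)→1520, (C,merge)→4480, (B,merge)→4820, (C,hash)→7320, (C,nl)→24060, (B,nl)→24400; best=1520 via (B,hash)
  {AB}: card=120; try (A,nl_idx)→540, (A,hash)→600, (B,merge)→740, (A,merge)→760, (B,hash)→800, (B,nl)→2440 …(+1); best=540 via (A,nl_idx)
  {ABC}: card=24000; try (C,merge)→5500, (C,hash)→7860, (A,hash)→14000, (C,nl)→48540, (A,nl_idx)→97520, (A,merge)→181800 …(+1); best=5500 via (C,merge)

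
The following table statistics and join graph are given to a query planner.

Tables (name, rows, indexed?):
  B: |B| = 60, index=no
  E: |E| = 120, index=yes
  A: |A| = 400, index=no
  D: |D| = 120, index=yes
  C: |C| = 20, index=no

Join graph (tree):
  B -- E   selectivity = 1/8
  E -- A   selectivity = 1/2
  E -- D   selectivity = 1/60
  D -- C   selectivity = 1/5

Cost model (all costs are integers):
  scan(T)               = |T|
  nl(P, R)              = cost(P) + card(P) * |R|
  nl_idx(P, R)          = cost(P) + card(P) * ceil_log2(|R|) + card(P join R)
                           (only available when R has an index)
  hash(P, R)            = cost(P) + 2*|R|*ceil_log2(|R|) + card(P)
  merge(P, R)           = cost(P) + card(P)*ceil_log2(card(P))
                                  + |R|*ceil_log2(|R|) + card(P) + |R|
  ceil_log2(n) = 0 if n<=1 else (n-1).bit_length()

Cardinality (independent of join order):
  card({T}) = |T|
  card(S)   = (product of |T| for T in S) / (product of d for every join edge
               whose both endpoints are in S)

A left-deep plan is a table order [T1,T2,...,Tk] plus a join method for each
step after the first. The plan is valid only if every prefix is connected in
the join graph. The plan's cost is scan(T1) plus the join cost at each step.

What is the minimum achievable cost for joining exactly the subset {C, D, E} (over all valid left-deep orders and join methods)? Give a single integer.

Selinger DP over subsets of {C,D,E}:
  {E}: scan cost=120, card=120
  {D}: scan cost=120, card=120
  {C}: scan cost=20, card=20
  {DE}: card=240; try (E,nl_idx)→1200, (D,nl_idx)→1200, (E,hash)→1920, (D,hash)→1920, (E,merge)→2040, (D,merge)→2040 …(+2); best=1200 via (E,nl_idx)
  {CD}: card=480; try (C,hash)→440, (D,nl_idx)→640, (D,merge)→1100, (C,merge)→1200, (D,hash)→1720, (D,nl)→2420 …(+1); best=440 via (C,hash)
  {CDE}: card=960; try (C,hash)→1640, (E,hash)→2600, (C,merge)→3480, (E,nl_idx)→4760, (C,nl)→6000, (E,merge)→6200 …(+1); best=1640 via (C,hash)

1640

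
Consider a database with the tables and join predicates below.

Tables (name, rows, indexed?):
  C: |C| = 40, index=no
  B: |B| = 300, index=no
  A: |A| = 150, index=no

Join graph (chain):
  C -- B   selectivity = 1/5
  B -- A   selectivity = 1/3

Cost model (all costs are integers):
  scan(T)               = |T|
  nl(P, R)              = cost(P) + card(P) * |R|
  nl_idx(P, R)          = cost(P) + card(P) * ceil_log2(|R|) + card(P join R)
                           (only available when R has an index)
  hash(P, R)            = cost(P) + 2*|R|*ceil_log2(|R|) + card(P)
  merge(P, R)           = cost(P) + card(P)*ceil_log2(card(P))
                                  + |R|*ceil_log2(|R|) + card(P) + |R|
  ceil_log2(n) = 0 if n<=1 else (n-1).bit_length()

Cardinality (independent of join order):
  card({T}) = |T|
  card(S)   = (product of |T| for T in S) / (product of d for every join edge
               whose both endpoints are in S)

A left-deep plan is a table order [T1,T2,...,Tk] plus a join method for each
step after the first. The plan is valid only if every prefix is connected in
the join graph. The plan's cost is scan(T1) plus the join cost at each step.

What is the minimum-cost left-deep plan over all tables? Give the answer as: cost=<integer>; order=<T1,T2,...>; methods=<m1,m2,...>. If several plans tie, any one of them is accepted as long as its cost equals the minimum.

cost=5880; order=B,C,A; methods=hash,hash

Selinger DP (subsets sized 1..n):
  {C}: scan cost=40, card=40
  {B}: scan cost=300, card=300
  {A}: scan cost=150, card=150
  {BC}: card=2400; try (C,hash)→1080, (B,merge)→3320, (C,merge)→3580, (B,hash)→5480, (B,nl)→12040, (C,nl)→12300; best=1080 via (C,hash)
  {AB}: card=15000; try (A,hash)→3000, (B,merge)→4500, (A,merge)→4650, (B,hash)→5700, (B,nl)→45150, (A,nl)→45300; best=3000 via (A,hash)
  {ABC}: card=120000; try (A,hash)→5880, (C,hash)→18480, (A,merge)→33630, (C,merge)→228280, (A,nl)→361080, (C,nl)→603000; best=5880 via (A,hash)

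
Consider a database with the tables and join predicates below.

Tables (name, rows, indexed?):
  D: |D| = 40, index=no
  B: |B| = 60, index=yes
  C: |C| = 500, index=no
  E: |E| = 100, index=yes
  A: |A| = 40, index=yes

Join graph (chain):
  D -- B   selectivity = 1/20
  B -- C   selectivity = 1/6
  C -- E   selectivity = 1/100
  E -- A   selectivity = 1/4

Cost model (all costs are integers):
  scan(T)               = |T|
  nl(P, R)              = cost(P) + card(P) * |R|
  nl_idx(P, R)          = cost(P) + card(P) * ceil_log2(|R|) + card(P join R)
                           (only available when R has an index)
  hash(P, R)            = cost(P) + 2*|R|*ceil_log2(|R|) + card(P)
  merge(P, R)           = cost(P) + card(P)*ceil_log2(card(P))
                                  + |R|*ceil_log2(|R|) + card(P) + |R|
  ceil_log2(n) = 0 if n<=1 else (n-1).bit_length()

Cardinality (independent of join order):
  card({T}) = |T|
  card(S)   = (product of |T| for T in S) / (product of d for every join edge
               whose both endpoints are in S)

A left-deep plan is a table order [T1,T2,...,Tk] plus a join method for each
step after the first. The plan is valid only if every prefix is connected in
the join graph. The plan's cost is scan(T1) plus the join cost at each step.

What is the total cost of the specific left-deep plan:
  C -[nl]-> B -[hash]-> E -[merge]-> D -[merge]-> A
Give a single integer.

step 1: scan C: cost=500, card=500
step 2: join B via nl
    card(P join B) = 500*60/(6) = 5000
    cost = 500 + 500*60 = 30500
step 3: join E via hash
    card(P join E) = 5000*100/(100) = 5000
    cost = 30500 + 2*100*7 + 5000 = 36900
step 4: join D via merge
    card(P join D) = 5000*40/(20) = 10000
    cost = 36900 + 5000*13 + 40*6 + 5000 + 40 = 107180
step 5: join A via merge
    card(P join A) = 10000*40/(4) = 100000
    cost = 107180 + 10000*14 + 40*6 + 10000 + 40 = 257460

257460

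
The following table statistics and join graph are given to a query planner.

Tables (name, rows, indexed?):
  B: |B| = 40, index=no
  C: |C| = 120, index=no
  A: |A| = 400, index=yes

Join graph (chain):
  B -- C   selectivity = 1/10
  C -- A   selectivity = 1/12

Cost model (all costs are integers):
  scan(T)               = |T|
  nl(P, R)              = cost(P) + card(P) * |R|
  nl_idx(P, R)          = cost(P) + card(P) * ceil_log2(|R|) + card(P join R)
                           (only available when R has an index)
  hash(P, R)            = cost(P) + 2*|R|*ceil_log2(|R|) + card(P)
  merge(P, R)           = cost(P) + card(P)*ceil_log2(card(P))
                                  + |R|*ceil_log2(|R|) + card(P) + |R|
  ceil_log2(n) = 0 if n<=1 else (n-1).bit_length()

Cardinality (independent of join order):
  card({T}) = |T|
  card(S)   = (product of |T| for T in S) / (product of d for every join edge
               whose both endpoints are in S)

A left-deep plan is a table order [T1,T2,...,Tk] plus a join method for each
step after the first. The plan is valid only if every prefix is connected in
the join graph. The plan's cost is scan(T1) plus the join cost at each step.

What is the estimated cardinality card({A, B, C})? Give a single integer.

Tables in S: A(400), B(40), C(120)
Edges inside S: B-C(d=10), C-A(d=12)
numerator = 400 * 40 * 120 = 1920000
denominator = 10 * 12 = 120
card(S) = 1920000 / 120 = 16000

16000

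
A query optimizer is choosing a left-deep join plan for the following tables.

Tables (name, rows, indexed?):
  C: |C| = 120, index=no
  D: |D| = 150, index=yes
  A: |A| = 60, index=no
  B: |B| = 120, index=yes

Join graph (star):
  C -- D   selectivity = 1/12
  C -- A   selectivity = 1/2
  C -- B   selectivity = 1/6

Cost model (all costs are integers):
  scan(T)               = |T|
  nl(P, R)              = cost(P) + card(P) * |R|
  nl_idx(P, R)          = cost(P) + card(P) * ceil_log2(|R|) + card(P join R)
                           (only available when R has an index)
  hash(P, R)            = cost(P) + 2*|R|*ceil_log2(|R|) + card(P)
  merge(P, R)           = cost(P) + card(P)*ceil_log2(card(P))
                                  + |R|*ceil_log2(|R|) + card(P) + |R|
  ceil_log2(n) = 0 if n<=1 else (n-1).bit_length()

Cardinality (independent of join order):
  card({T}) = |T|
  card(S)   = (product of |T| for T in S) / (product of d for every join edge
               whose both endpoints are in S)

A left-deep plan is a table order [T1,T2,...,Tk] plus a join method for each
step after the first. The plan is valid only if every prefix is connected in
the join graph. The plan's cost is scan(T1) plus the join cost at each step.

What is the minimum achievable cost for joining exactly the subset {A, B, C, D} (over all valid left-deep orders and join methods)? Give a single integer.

Selinger DP over subsets of {A,B,C,D}:
  {C}: scan cost=120, card=120
  {D}: scan cost=150, card=150
  {A}: scan cost=60, card=60
  {B}: scan cost=120, card=120
  {CD}: card=1500; try (C,hash)→1980, (D,merge)→2430, (C,merge)→2460, (D,nl_idx)→2580, (D,hash)→2640, (D,nl)→18120 …(+1); best=1980 via (C,hash)
  {AC}: card=3600; try (A,hash)→960, (C,merge)→1440, (A,merge)→1500, (C,hash)→1800, (C,nl)→7260, (A,nl)→7320; best=960 via (A,hash)
  {BC}: card=2400; try (C,hash)→1920, (B,hash)→1920, (C,merge)→2040, (B,merge)→2040, (B,nl_idx)→3360, (C,nl)→14520 …(+1); best=1920 via (C,hash)
  {ACD}: card=45000; try (A,hash)→4200, (D,hash)→6960, (A,merge)→20400, (D,merge)→49110, (D,nl_idx)→74760, (A,nl)→91980 …(+1); best=4200 via (A,hash)
  {BCD}: card=30000; try (B,hash)→5160, (D,hash)→6720, (B,merge)→20940, (D,merge)→34470, (B,nl_idx)→42480, (D,nl_idx)→51120 …(+2); best=5160 via (B,hash)
  {ABC}: card=72000; try (A,hash)→5040, (B,hash)→6240, (A,merge)→33540, (B,merge)→48720, (B,nl_idx)→98160, (A,nl)→145920 …(+1); best=5040 via (A,hash)
  {ABCD}: card=900000; try (A,hash)→35880, (B,hash)→50880, (D,hash)→79440, (A,merge)→485580, (B,merge)→770160, (B,nl_idx)→1219200 …(+5); best=35880 via (A,hash)

35880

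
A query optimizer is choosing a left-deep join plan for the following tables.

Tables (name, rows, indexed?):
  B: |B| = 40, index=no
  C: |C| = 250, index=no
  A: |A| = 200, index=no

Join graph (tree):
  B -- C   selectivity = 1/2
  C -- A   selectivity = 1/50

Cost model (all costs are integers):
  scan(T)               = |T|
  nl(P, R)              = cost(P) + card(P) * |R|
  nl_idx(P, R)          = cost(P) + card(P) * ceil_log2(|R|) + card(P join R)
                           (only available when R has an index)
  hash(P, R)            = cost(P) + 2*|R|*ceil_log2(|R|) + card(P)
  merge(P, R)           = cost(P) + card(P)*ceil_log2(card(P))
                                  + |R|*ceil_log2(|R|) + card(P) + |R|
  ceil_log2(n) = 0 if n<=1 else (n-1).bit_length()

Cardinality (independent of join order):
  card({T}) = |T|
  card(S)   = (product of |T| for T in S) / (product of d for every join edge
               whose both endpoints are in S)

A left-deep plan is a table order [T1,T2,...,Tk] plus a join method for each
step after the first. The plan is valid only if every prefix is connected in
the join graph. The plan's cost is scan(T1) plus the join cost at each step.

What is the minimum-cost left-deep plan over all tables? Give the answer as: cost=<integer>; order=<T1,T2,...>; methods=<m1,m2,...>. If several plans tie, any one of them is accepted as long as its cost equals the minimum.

Selinger DP (subsets sized 1..n):
  {B}: scan cost=40, card=40
  {C}: scan cost=250, card=250
  {A}: scan cost=200, card=200
  {BC}: card=5000; try (B,hash)→980, (C,merge)→2570, (B,merge)→2780, (C,hash)→4080, (C,nl)→10040, (B,nl)→10250; best=980 via (B,hash)
  {AC}: card=1000; try (A,hash)→3700, (C,merge)→4250, (A,merge)→4300, (C,hash)→4400, (C,nl)→50200, (A,nl)→50250; best=3700 via (A,hash)
  {ABC}: card=20000; try (B,hash)→5180, (A,hash)→9180, (B,merge)→14980, (B,nl)→43700, (A,merge)→72780, (A,nl)→1000980; best=5180 via (B,hash)

cost=5180; order=C,A,B; methods=hash,hash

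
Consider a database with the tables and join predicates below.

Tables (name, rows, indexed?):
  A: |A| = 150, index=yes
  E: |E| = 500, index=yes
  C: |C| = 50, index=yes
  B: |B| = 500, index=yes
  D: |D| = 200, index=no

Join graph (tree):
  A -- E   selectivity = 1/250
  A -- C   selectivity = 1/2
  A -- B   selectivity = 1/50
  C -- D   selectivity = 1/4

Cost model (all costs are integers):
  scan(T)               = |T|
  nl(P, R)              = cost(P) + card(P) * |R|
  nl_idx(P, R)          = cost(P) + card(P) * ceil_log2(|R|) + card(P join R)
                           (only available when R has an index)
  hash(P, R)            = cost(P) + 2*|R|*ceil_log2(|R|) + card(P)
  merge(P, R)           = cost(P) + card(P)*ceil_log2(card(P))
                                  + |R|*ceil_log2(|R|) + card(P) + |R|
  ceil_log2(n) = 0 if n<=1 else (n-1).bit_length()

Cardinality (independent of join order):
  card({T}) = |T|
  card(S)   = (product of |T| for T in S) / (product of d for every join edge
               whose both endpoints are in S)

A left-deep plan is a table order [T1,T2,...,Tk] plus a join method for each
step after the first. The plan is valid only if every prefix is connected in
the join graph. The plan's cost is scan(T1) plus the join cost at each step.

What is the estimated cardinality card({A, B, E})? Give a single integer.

3000

Tables in S: A(150), B(500), E(500)
Edges inside S: A-E(d=250), A-B(d=50)
numerator = 150 * 500 * 500 = 37500000
denominator = 250 * 50 = 12500
card(S) = 37500000 / 12500 = 3000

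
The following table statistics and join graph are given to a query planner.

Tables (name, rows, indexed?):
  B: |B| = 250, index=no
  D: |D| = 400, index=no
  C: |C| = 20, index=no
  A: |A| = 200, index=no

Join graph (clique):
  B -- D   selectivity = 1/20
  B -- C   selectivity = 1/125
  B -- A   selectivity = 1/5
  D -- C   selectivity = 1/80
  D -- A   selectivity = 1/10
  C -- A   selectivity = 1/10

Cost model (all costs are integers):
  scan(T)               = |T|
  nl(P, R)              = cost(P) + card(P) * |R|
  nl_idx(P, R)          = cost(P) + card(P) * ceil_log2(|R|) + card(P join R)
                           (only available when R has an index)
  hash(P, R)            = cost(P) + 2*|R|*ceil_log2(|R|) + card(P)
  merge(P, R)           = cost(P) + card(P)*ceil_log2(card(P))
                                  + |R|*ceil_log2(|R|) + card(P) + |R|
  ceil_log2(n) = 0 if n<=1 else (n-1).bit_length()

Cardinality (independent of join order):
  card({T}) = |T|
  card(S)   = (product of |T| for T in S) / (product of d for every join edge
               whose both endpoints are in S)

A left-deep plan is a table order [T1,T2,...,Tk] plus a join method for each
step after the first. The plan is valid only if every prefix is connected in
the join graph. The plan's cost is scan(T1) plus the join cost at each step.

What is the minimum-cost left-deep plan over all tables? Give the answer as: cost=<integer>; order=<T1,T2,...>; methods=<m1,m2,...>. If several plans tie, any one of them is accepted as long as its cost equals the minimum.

cost=5900; order=D,C,B,A; methods=hash,merge,merge

Selinger DP (subsets sized 1..n):
  {B}: scan cost=250, card=250
  {D}: scan cost=400, card=400
  {C}: scan cost=20, card=20
  {A}: scan cost=200, card=200
  {BD}: card=5000; try (B,hash)→4800, (D,merge)→6500, (B,merge)→6650, (D,hash)→7700, (D,nl)→100250, (B,nl)→100400; best=4800 via (B,hash)
  {BC}: card=40; try (C,hash)→700, (B,merge)→2390, (C,merge)→2620, (B,hash)→4040, (B,nl)→5020, (C,nl)→5250; best=700 via (C,hash)
  {AB}: card=10000; try (A,hash)→3700, (B,merge)→4250, (A,merge)→4300, (B,hash)→4400, (B,nl)→50200, (A,nl)→50250; best=3700 via (A,hash)
  {CD}: card=100; try (C,hash)→1000, (D,merge)→4140, (C,merge)→4520, (D,hash)→7240, (D,nl)→8020, (C,nl)→8400; best=1000 via (C,hash)
  {AD}: card=8000; try (A,hash)→4000, (D,merge)→6000, (A,merge)→6200, (D,hash)→7600, (D,nl)→80200, (A,nl)→80400; best=4000 via (A,hash)
  {AC}: card=400; try (C,hash)→600, (A,merge)→1940, (C,merge)→2120, (A,hash)→3240, (A,nl)→4020, (C,nl)→4200; best=600 via (C,hash)
  {BCD}: card=10; try (B,merge)→4050, (D,merge)→4980, (B,hash)→5100, (D,hash)→7940, (C,hash)→10000, (D,nl)→16700 …(+3); best=4050 via (B,merge)
  {ABD}: card=20000; try (A,hash)→13000, (B,hash)→16000, (D,hash)→20900, (A,merge)→76600, (B,merge)→118250, (D,merge)→157700 …(+3); best=13000 via (A,hash)
  {ABC}: card=160; try (A,merge)→2780, (A,hash)→3940, (B,hash)→5000, (B,merge)→6850, (A,nl)→8700, (C,hash)→13900 …(+3); best=2780 via (A,merge)
  {ACD}: card=200; try (A,merge)→3600, (A,hash)→4300, (D,hash)→8200, (D,merge)→8600, (C,hash)→12200, (A,nl)→21000 …(+3); best=3600 via (A,merge)
  {ABCD}: card=4; try (A,merge)→5900, (A,nl)→6050, (A,hash)→7260, (B,merge)→7650, (B,hash)→7800, (D,merge)→8220 …(+6); best=5900 via (A,merge)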